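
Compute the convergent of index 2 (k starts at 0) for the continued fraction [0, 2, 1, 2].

Using pₖ = aₖpₖ₋₁ + pₖ₋₂, qₖ = aₖqₖ₋₁ + qₖ₋₂ (with p₋₁=1, p₋₂=0, q₋₁=0, q₋₂=1):
  k=0: a=0, p=0, q=1
  k=1: a=2, p=1, q=2
  k=2: a=1, p=1, q=3

1/3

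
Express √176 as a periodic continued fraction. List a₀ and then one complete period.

[13; 3, 1, 3, 26]

a₀ = ⌊√176⌋ = 13.
With m₀=0, d₀=1 and mₖ₊₁ = dₖaₖ − mₖ, dₖ₊₁ = (n − mₖ₊₁²)/dₖ, aₖ₊₁ = ⌊(a₀+mₖ₊₁)/dₖ₊₁⌋:
  k=1: m=13, d=7, a=3
  k=2: m=8, d=16, a=1
  k=3: m=8, d=7, a=3
  k=4: m=13, d=1, a=26
d=1 and a=2a₀=26 at k=4, so the next step gives (m, d) = (13, 7) again — its k=1 value — and the period has length 4.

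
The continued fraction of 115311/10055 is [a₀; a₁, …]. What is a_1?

115311 = 11·10055 + 4706   →  a_0 = 11
10055 = 2·4706 + 643   →  a_1 = 2

2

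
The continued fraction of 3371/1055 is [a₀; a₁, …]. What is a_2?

3371 = 3·1055 + 206   →  a_0 = 3
1055 = 5·206 + 25   →  a_1 = 5
206 = 8·25 + 6   →  a_2 = 8

8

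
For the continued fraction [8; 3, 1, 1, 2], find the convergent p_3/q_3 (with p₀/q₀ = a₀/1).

58/7

Using pₖ = aₖpₖ₋₁ + pₖ₋₂, qₖ = aₖqₖ₋₁ + qₖ₋₂ (with p₋₁=1, p₋₂=0, q₋₁=0, q₋₂=1):
  k=0: a=8, p=8, q=1
  k=1: a=3, p=25, q=3
  k=2: a=1, p=33, q=4
  k=3: a=1, p=58, q=7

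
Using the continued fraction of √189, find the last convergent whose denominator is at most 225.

1526/111

√189 = [13; 1, 2, 1, 26, …] (period length 4).
Convergents:
  p_0/q_0 = 13/1
  p_1/q_1 = 14/1
  p_2/q_2 = 41/3
  p_3/q_3 = 55/4
  p_4/q_4 = 1471/107
  p_5/q_5 = 1526/111
  p_6/q_6 = 4523/329
q_5 = 111 ≤ 225 < 329 = q_6, so the answer is 1526/111.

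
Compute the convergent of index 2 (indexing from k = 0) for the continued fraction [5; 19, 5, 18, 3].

485/96

Using pₖ = aₖpₖ₋₁ + pₖ₋₂, qₖ = aₖqₖ₋₁ + qₖ₋₂ (with p₋₁=1, p₋₂=0, q₋₁=0, q₋₂=1):
  k=0: a=5, p=5, q=1
  k=1: a=19, p=96, q=19
  k=2: a=5, p=485, q=96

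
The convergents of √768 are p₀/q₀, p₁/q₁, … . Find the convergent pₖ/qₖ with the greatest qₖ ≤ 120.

√768 = [27; 1, 2, 2, 13, 2, 2, 1, 54, …] (period length 8).
Convergents:
  p_0/q_0 = 27/1
  p_1/q_1 = 28/1
  p_2/q_2 = 83/3
  p_3/q_3 = 194/7
  p_4/q_4 = 2605/94
  p_5/q_5 = 5404/195
q_4 = 94 ≤ 120 < 195 = q_5, so the answer is 2605/94.

2605/94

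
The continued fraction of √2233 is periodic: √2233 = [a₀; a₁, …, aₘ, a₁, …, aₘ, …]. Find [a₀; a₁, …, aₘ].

a₀ = ⌊√2233⌋ = 47.
With m₀=0, d₀=1 and mₖ₊₁ = dₖaₖ − mₖ, dₖ₊₁ = (n − mₖ₊₁²)/dₖ, aₖ₊₁ = ⌊(a₀+mₖ₊₁)/dₖ₊₁⌋:
  k=1: m=47, d=24, a=3
  k=2: m=25, d=67, a=1
  k=3: m=42, d=7, a=12
  k=4: m=42, d=67, a=1
  k=5: m=25, d=24, a=3
  k=6: m=47, d=1, a=94
d=1 and a=2a₀=94 at k=6, so the next step gives (m, d) = (47, 24) again — its k=1 value — and the period has length 6.

[47; 3, 1, 12, 1, 3, 94]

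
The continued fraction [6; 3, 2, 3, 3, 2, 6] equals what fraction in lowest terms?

7367/1171

Using pₖ = aₖpₖ₋₁ + pₖ₋₂ and qₖ = aₖqₖ₋₁ + qₖ₋₂:
  k=0: a=6, p=6, q=1
  k=1: a=3, p=19, q=3
  k=2: a=2, p=44, q=7
  k=3: a=3, p=151, q=24
  k=4: a=3, p=497, q=79
  k=5: a=2, p=1145, q=182
  k=6: a=6, p=7367, q=1171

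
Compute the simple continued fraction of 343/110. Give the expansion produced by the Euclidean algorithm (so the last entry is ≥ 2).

343 = 3*110 + 13
110 = 8*13 + 6
13 = 2*6 + 1
6 = 6*1 + 0  (stop)
So 343/110 = [3; 8, 2, 6].

[3; 8, 2, 6]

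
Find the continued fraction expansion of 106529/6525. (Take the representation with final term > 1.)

[16; 3, 15, 2, 2, 1, 19]

106529 = 16*6525 + 2129
6525 = 3*2129 + 138
2129 = 15*138 + 59
138 = 2*59 + 20
59 = 2*20 + 19
20 = 1*19 + 1
19 = 19*1 + 0  (stop)
So 106529/6525 = [16; 3, 15, 2, 2, 1, 19].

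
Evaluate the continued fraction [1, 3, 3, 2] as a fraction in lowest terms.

30/23

Fold from the inside: start with 2/1.
  3 + 1/2 = 7/2
  3 + 2/7 = 23/7
  1 + 7/23 = 30/23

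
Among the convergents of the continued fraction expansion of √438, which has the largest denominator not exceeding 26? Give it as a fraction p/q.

293/14

√438 = [20; 1, 12, 1, 40, …] (period length 4).
Convergents:
  p_0/q_0 = 20/1
  p_1/q_1 = 21/1
  p_2/q_2 = 272/13
  p_3/q_3 = 293/14
  p_4/q_4 = 11992/573
q_3 = 14 ≤ 26 < 573 = q_4, so the answer is 293/14.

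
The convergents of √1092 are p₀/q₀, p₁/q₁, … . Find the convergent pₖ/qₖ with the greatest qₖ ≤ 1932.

√1092 = [33; 22, 66, …] (period length 2).
Convergents:
  p_0/q_0 = 33/1
  p_1/q_1 = 727/22
  p_2/q_2 = 48015/1453
  p_3/q_3 = 1057057/31988
q_2 = 1453 ≤ 1932 < 31988 = q_3, so the answer is 48015/1453.

48015/1453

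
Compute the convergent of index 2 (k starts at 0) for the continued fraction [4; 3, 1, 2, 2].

Using pₖ = aₖpₖ₋₁ + pₖ₋₂, qₖ = aₖqₖ₋₁ + qₖ₋₂ (with p₋₁=1, p₋₂=0, q₋₁=0, q₋₂=1):
  k=0: a=4, p=4, q=1
  k=1: a=3, p=13, q=3
  k=2: a=1, p=17, q=4

17/4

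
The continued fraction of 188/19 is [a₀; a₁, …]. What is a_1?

1

188 = 9·19 + 17   →  a_0 = 9
19 = 1·17 + 2   →  a_1 = 1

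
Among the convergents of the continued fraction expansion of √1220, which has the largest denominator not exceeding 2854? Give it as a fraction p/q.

√1220 = [34; 1, 12, 1, 68, …] (period length 4).
Convergents:
  p_0/q_0 = 34/1
  p_1/q_1 = 35/1
  p_2/q_2 = 454/13
  p_3/q_3 = 489/14
  p_4/q_4 = 33706/965
  p_5/q_5 = 34195/979
  p_6/q_6 = 444046/12713
q_5 = 979 ≤ 2854 < 12713 = q_6, so the answer is 34195/979.

34195/979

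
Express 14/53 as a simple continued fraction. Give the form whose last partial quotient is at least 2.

14 = 0*53 + 14
53 = 3*14 + 11
14 = 1*11 + 3
11 = 3*3 + 2
3 = 1*2 + 1
2 = 2*1 + 0  (stop)
So 14/53 = [0; 3, 1, 3, 1, 2].

[0; 3, 1, 3, 1, 2]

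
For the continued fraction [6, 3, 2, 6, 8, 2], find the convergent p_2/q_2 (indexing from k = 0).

Using pₖ = aₖpₖ₋₁ + pₖ₋₂, qₖ = aₖqₖ₋₁ + qₖ₋₂ (with p₋₁=1, p₋₂=0, q₋₁=0, q₋₂=1):
  k=0: a=6, p=6, q=1
  k=1: a=3, p=19, q=3
  k=2: a=2, p=44, q=7

44/7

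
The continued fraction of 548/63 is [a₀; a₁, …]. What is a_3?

3

548 = 8·63 + 44   →  a_0 = 8
63 = 1·44 + 19   →  a_1 = 1
44 = 2·19 + 6   →  a_2 = 2
19 = 3·6 + 1   →  a_3 = 3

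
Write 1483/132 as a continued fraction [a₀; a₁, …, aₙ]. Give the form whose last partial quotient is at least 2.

[11; 4, 3, 1, 7]

1483 = 11·132 + 31
132 = 4·31 + 8
31 = 3·8 + 7
8 = 1·7 + 1
7 = 7·1 + 0  (stop)
So 1483/132 = [11; 4, 3, 1, 7].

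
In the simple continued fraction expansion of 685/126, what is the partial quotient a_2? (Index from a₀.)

3

685 = 5·126 + 55   →  a_0 = 5
126 = 2·55 + 16   →  a_1 = 2
55 = 3·16 + 7   →  a_2 = 3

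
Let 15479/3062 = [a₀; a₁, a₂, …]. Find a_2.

15479 = 5·3062 + 169   →  a_0 = 5
3062 = 18·169 + 20   →  a_1 = 18
169 = 8·20 + 9   →  a_2 = 8

8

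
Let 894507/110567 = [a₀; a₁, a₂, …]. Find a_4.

894507 = 8·110567 + 9971   →  a_0 = 8
110567 = 11·9971 + 886   →  a_1 = 11
9971 = 11·886 + 225   →  a_2 = 11
886 = 3·225 + 211   →  a_3 = 3
225 = 1·211 + 14   →  a_4 = 1

1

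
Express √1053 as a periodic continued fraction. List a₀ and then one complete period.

a₀ = ⌊√1053⌋ = 32.

[32; 2, 4, 2, 64]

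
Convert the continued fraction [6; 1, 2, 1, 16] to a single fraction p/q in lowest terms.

Using pₖ = aₖpₖ₋₁ + pₖ₋₂ and qₖ = aₖqₖ₋₁ + qₖ₋₂:
  k=0: a=6, p=6, q=1
  k=1: a=1, p=7, q=1
  k=2: a=2, p=20, q=3
  k=3: a=1, p=27, q=4
  k=4: a=16, p=452, q=67

452/67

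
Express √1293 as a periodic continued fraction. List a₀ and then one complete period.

a₀ = ⌊√1293⌋ = 35.
With m₀=0, d₀=1 and mₖ₊₁ = dₖaₖ − mₖ, dₖ₊₁ = (n − mₖ₊₁²)/dₖ, aₖ₊₁ = ⌊(a₀+mₖ₊₁)/dₖ₊₁⌋:
  k=1: m=35, d=68, a=1
  k=2: m=33, d=3, a=22
  k=3: m=33, d=68, a=1
  k=4: m=35, d=1, a=70
d=1 and a=2a₀=70 at k=4, so the next step gives (m, d) = (35, 68) again — its k=1 value — and the period has length 4.

[35; 1, 22, 1, 70]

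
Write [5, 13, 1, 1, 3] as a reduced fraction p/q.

482/95

Fold from the inside: start with 3/1.
  1 + 1/3 = 4/3
  1 + 3/4 = 7/4
  13 + 4/7 = 95/7
  5 + 7/95 = 482/95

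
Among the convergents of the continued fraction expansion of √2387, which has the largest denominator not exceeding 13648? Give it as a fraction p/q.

√2387 = [48; 1, 5, 1, 96, …] (period length 4).
Convergents:
  p_0/q_0 = 48/1
  p_1/q_1 = 49/1
  p_2/q_2 = 293/6
  p_3/q_3 = 342/7
  p_4/q_4 = 33125/678
  p_5/q_5 = 33467/685
  p_6/q_6 = 200460/4103
  p_7/q_7 = 233927/4788
  p_8/q_8 = 22657452/463751
q_7 = 4788 ≤ 13648 < 463751 = q_8, so the answer is 233927/4788.

233927/4788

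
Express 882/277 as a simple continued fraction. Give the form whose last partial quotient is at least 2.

[3; 5, 2, 3, 7]

882 = 3·277 + 51
277 = 5·51 + 22
51 = 2·22 + 7
22 = 3·7 + 1
7 = 7·1 + 0  (stop)
So 882/277 = [3; 5, 2, 3, 7].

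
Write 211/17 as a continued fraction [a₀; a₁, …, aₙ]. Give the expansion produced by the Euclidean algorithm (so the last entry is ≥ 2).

[12; 2, 2, 3]

211 = 12×17 + 7
17 = 2×7 + 3
7 = 2×3 + 1
3 = 3×1 + 0  (stop)
So 211/17 = [12; 2, 2, 3].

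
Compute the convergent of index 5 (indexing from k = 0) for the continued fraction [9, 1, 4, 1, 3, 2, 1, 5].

Using pₖ = aₖpₖ₋₁ + pₖ₋₂, qₖ = aₖqₖ₋₁ + qₖ₋₂ (with p₋₁=1, p₋₂=0, q₋₁=0, q₋₂=1):
  k=0: a=9, p=9, q=1
  k=1: a=1, p=10, q=1
  k=2: a=4, p=49, q=5
  k=3: a=1, p=59, q=6
  k=4: a=3, p=226, q=23
  k=5: a=2, p=511, q=52

511/52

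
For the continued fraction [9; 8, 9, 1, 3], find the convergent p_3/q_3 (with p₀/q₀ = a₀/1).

739/81

Using pₖ = aₖpₖ₋₁ + pₖ₋₂, qₖ = aₖqₖ₋₁ + qₖ₋₂ (with p₋₁=1, p₋₂=0, q₋₁=0, q₋₂=1):
  k=0: a=9, p=9, q=1
  k=1: a=8, p=73, q=8
  k=2: a=9, p=666, q=73
  k=3: a=1, p=739, q=81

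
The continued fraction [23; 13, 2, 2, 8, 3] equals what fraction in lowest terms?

40519/1756

Using pₖ = aₖpₖ₋₁ + pₖ₋₂ and qₖ = aₖqₖ₋₁ + qₖ₋₂:
  k=0: a=23, p=23, q=1
  k=1: a=13, p=300, q=13
  k=2: a=2, p=623, q=27
  k=3: a=2, p=1546, q=67
  k=4: a=8, p=12991, q=563
  k=5: a=3, p=40519, q=1756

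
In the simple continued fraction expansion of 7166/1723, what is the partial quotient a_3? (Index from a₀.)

2

7166 = 4·1723 + 274   →  a_0 = 4
1723 = 6·274 + 79   →  a_1 = 6
274 = 3·79 + 37   →  a_2 = 3
79 = 2·37 + 5   →  a_3 = 2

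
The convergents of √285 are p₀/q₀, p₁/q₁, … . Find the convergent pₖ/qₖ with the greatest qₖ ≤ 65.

287/17

√285 = [16; 1, 7, 2, 7, 1, 32, …] (period length 6).
Convergents:
  p_0/q_0 = 16/1
  p_1/q_1 = 17/1
  p_2/q_2 = 135/8
  p_3/q_3 = 287/17
  p_4/q_4 = 2144/127
q_3 = 17 ≤ 65 < 127 = q_4, so the answer is 287/17.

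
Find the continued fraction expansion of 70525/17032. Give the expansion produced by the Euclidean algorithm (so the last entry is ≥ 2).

[4; 7, 9, 2, 9, 4, 3]

70525 = 4×17032 + 2397
17032 = 7×2397 + 253
2397 = 9×253 + 120
253 = 2×120 + 13
120 = 9×13 + 3
13 = 4×3 + 1
3 = 3×1 + 0  (stop)
So 70525/17032 = [4; 7, 9, 2, 9, 4, 3].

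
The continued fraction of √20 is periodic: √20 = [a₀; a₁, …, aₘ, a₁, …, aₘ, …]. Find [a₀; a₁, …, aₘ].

[4; 2, 8]

a₀ = ⌊√20⌋ = 4.
With m₀=0, d₀=1 and mₖ₊₁ = dₖaₖ − mₖ, dₖ₊₁ = (n − mₖ₊₁²)/dₖ, aₖ₊₁ = ⌊(a₀+mₖ₊₁)/dₖ₊₁⌋:
  k=1: m=4, d=4, a=2
  k=2: m=4, d=1, a=8
d=1 and a=2a₀=8 at k=2, so the next step gives (m, d) = (4, 4) again — its k=1 value — and the period has length 2.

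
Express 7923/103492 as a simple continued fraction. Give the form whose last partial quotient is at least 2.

7923 = 0*103492 + 7923
103492 = 13*7923 + 493
7923 = 16*493 + 35
493 = 14*35 + 3
35 = 11*3 + 2
3 = 1*2 + 1
2 = 2*1 + 0  (stop)
So 7923/103492 = [0; 13, 16, 14, 11, 1, 2].

[0; 13, 16, 14, 11, 1, 2]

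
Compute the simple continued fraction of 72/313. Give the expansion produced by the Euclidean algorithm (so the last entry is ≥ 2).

[0; 4, 2, 1, 7, 3]

72 = 0*313 + 72
313 = 4*72 + 25
72 = 2*25 + 22
25 = 1*22 + 3
22 = 7*3 + 1
3 = 3*1 + 0  (stop)
So 72/313 = [0; 4, 2, 1, 7, 3].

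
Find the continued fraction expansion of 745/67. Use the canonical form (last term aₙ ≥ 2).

745 = 11·67 + 8
67 = 8·8 + 3
8 = 2·3 + 2
3 = 1·2 + 1
2 = 2·1 + 0  (stop)
So 745/67 = [11; 8, 2, 1, 2].

[11; 8, 2, 1, 2]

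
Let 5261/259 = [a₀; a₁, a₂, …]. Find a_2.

5

5261 = 20·259 + 81   →  a_0 = 20
259 = 3·81 + 16   →  a_1 = 3
81 = 5·16 + 1   →  a_2 = 5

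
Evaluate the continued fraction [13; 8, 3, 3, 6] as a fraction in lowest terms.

Fold from the inside: start with 6/1.
  3 + 1/6 = 19/6
  3 + 6/19 = 63/19
  8 + 19/63 = 523/63
  13 + 63/523 = 6862/523

6862/523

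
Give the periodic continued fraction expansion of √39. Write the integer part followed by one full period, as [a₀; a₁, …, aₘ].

[6; 4, 12]

a₀ = ⌊√39⌋ = 6.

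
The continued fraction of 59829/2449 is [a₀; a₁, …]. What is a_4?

3

59829 = 24·2449 + 1053   →  a_0 = 24
2449 = 2·1053 + 343   →  a_1 = 2
1053 = 3·343 + 24   →  a_2 = 3
343 = 14·24 + 7   →  a_3 = 14
24 = 3·7 + 3   →  a_4 = 3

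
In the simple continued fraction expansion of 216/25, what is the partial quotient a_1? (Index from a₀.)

216 = 8·25 + 16   →  a_0 = 8
25 = 1·16 + 9   →  a_1 = 1

1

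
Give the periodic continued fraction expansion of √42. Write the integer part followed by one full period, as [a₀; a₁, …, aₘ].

[6; 2, 12]

a₀ = ⌊√42⌋ = 6.
With m₀=0, d₀=1 and mₖ₊₁ = dₖaₖ − mₖ, dₖ₊₁ = (n − mₖ₊₁²)/dₖ, aₖ₊₁ = ⌊(a₀+mₖ₊₁)/dₖ₊₁⌋:
  k=1: m=6, d=6, a=2
  k=2: m=6, d=1, a=12
d=1 and a=2a₀=12 at k=2, so the next step gives (m, d) = (6, 6) again — its k=1 value — and the period has length 2.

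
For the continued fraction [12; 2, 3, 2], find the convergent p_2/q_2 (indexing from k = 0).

87/7

Using pₖ = aₖpₖ₋₁ + pₖ₋₂, qₖ = aₖqₖ₋₁ + qₖ₋₂ (with p₋₁=1, p₋₂=0, q₋₁=0, q₋₂=1):
  k=0: a=12, p=12, q=1
  k=1: a=2, p=25, q=2
  k=2: a=3, p=87, q=7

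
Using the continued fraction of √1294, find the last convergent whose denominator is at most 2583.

√1294 = [35; 1, 34, 1, 70, …] (period length 4).
Convergents:
  p_0/q_0 = 35/1
  p_1/q_1 = 36/1
  p_2/q_2 = 1259/35
  p_3/q_3 = 1295/36
  p_4/q_4 = 91909/2555
  p_5/q_5 = 93204/2591
q_4 = 2555 ≤ 2583 < 2591 = q_5, so the answer is 91909/2555.

91909/2555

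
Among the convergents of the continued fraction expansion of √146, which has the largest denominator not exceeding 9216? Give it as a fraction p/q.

42049/3480

√146 = [12; 12, 24, …] (period length 2).
Convergents:
  p_0/q_0 = 12/1
  p_1/q_1 = 145/12
  p_2/q_2 = 3492/289
  p_3/q_3 = 42049/3480
  p_4/q_4 = 1012668/83809
q_3 = 3480 ≤ 9216 < 83809 = q_4, so the answer is 42049/3480.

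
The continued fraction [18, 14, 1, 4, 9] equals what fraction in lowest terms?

12304/681

Using pₖ = aₖpₖ₋₁ + pₖ₋₂ and qₖ = aₖqₖ₋₁ + qₖ₋₂:
  k=0: a=18, p=18, q=1
  k=1: a=14, p=253, q=14
  k=2: a=1, p=271, q=15
  k=3: a=4, p=1337, q=74
  k=4: a=9, p=12304, q=681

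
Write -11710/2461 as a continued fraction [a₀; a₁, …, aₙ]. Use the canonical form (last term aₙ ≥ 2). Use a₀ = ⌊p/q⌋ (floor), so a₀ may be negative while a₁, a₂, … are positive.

[-5; 4, 7, 2, 1, 8, 3]

-11710 = -5×2461 + 595
2461 = 4×595 + 81
595 = 7×81 + 28
81 = 2×28 + 25
28 = 1×25 + 3
25 = 8×3 + 1
3 = 3×1 + 0  (stop)
So -11710/2461 = [-5; 4, 7, 2, 1, 8, 3].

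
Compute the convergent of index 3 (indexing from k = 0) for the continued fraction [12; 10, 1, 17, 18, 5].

2382/197

Using pₖ = aₖpₖ₋₁ + pₖ₋₂, qₖ = aₖqₖ₋₁ + qₖ₋₂ (with p₋₁=1, p₋₂=0, q₋₁=0, q₋₂=1):
  k=0: a=12, p=12, q=1
  k=1: a=10, p=121, q=10
  k=2: a=1, p=133, q=11
  k=3: a=17, p=2382, q=197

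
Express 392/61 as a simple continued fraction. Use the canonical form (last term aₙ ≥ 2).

[6; 2, 2, 1, 8]

392 = 6×61 + 26
61 = 2×26 + 9
26 = 2×9 + 8
9 = 1×8 + 1
8 = 8×1 + 0  (stop)
So 392/61 = [6; 2, 2, 1, 8].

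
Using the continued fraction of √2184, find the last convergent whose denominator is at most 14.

√2184 = [46; 1, 2, 1, 2, 1, 92, …] (period length 6).
Convergents:
  p_0/q_0 = 46/1
  p_1/q_1 = 47/1
  p_2/q_2 = 140/3
  p_3/q_3 = 187/4
  p_4/q_4 = 514/11
  p_5/q_5 = 701/15
q_4 = 11 ≤ 14 < 15 = q_5, so the answer is 514/11.

514/11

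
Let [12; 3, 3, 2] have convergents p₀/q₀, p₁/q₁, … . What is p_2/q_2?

123/10

Using pₖ = aₖpₖ₋₁ + pₖ₋₂, qₖ = aₖqₖ₋₁ + qₖ₋₂ (with p₋₁=1, p₋₂=0, q₋₁=0, q₋₂=1):
  k=0: a=12, p=12, q=1
  k=1: a=3, p=37, q=3
  k=2: a=3, p=123, q=10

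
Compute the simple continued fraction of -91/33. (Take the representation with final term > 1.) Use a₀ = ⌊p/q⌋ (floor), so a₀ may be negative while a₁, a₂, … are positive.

[-3; 4, 8]

-91 = -3·33 + 8
33 = 4·8 + 1
8 = 8·1 + 0  (stop)
So -91/33 = [-3; 4, 8].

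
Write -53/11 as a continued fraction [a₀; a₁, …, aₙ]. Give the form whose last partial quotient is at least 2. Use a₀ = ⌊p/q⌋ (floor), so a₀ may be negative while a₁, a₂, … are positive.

[-5; 5, 2]

-53 = -5·11 + 2
11 = 5·2 + 1
2 = 2·1 + 0  (stop)
So -53/11 = [-5; 5, 2].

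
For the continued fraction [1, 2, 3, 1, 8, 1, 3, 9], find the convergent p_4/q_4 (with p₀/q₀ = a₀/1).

Using pₖ = aₖpₖ₋₁ + pₖ₋₂, qₖ = aₖqₖ₋₁ + qₖ₋₂ (with p₋₁=1, p₋₂=0, q₋₁=0, q₋₂=1):
  k=0: a=1, p=1, q=1
  k=1: a=2, p=3, q=2
  k=2: a=3, p=10, q=7
  k=3: a=1, p=13, q=9
  k=4: a=8, p=114, q=79

114/79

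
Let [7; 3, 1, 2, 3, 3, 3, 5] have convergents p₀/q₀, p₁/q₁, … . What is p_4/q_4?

269/37

Using pₖ = aₖpₖ₋₁ + pₖ₋₂, qₖ = aₖqₖ₋₁ + qₖ₋₂ (with p₋₁=1, p₋₂=0, q₋₁=0, q₋₂=1):
  k=0: a=7, p=7, q=1
  k=1: a=3, p=22, q=3
  k=2: a=1, p=29, q=4
  k=3: a=2, p=80, q=11
  k=4: a=3, p=269, q=37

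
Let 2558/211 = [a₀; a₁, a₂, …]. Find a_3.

1

2558 = 12·211 + 26   →  a_0 = 12
211 = 8·26 + 3   →  a_1 = 8
26 = 8·3 + 2   →  a_2 = 8
3 = 1·2 + 1   →  a_3 = 1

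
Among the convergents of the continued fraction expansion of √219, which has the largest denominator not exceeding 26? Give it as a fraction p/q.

√219 = [14; 1, 3, 1, 28, …] (period length 4).
Convergents:
  p_0/q_0 = 14/1
  p_1/q_1 = 15/1
  p_2/q_2 = 59/4
  p_3/q_3 = 74/5
  p_4/q_4 = 2131/144
q_3 = 5 ≤ 26 < 144 = q_4, so the answer is 74/5.

74/5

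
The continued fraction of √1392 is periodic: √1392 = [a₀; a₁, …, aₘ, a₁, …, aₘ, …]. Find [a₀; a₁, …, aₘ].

a₀ = ⌊√1392⌋ = 37.
With m₀=0, d₀=1 and mₖ₊₁ = dₖaₖ − mₖ, dₖ₊₁ = (n − mₖ₊₁²)/dₖ, aₖ₊₁ = ⌊(a₀+mₖ₊₁)/dₖ₊₁⌋:
  k=1: m=37, d=23, a=3
  k=2: m=32, d=16, a=4
  k=3: m=32, d=23, a=3
  k=4: m=37, d=1, a=74
d=1 and a=2a₀=74 at k=4, so the next step gives (m, d) = (37, 23) again — its k=1 value — and the period has length 4.

[37; 3, 4, 3, 74]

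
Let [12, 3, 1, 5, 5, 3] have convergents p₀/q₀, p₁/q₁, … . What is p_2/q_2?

49/4

Using pₖ = aₖpₖ₋₁ + pₖ₋₂, qₖ = aₖqₖ₋₁ + qₖ₋₂ (with p₋₁=1, p₋₂=0, q₋₁=0, q₋₂=1):
  k=0: a=12, p=12, q=1
  k=1: a=3, p=37, q=3
  k=2: a=1, p=49, q=4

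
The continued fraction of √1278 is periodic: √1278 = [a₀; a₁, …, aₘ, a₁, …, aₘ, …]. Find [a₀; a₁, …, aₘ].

a₀ = ⌊√1278⌋ = 35.
With m₀=0, d₀=1 and mₖ₊₁ = dₖaₖ − mₖ, dₖ₊₁ = (n − mₖ₊₁²)/dₖ, aₖ₊₁ = ⌊(a₀+mₖ₊₁)/dₖ₊₁⌋:
  k=1: m=35, d=53, a=1
  k=2: m=18, d=18, a=2
  k=3: m=18, d=53, a=1
  k=4: m=35, d=1, a=70
d=1 and a=2a₀=70 at k=4, so the next step gives (m, d) = (35, 53) again — its k=1 value — and the period has length 4.

[35; 1, 2, 1, 70]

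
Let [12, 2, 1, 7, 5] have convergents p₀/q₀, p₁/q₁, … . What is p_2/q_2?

37/3

Using pₖ = aₖpₖ₋₁ + pₖ₋₂, qₖ = aₖqₖ₋₁ + qₖ₋₂ (with p₋₁=1, p₋₂=0, q₋₁=0, q₋₂=1):
  k=0: a=12, p=12, q=1
  k=1: a=2, p=25, q=2
  k=2: a=1, p=37, q=3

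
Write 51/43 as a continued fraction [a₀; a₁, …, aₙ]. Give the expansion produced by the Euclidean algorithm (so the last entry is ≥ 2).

[1; 5, 2, 1, 2]

51 = 1×43 + 8
43 = 5×8 + 3
8 = 2×3 + 2
3 = 1×2 + 1
2 = 2×1 + 0  (stop)
So 51/43 = [1; 5, 2, 1, 2].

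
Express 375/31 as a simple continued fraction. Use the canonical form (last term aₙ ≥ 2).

[12; 10, 3]

375 = 12·31 + 3
31 = 10·3 + 1
3 = 3·1 + 0  (stop)
So 375/31 = [12; 10, 3].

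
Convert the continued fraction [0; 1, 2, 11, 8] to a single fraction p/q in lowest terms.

Using pₖ = aₖpₖ₋₁ + pₖ₋₂ and qₖ = aₖqₖ₋₁ + qₖ₋₂:
  k=0: a=0, p=0, q=1
  k=1: a=1, p=1, q=1
  k=2: a=2, p=2, q=3
  k=3: a=11, p=23, q=34
  k=4: a=8, p=186, q=275

186/275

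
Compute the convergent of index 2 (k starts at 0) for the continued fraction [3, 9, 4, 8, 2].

Using pₖ = aₖpₖ₋₁ + pₖ₋₂, qₖ = aₖqₖ₋₁ + qₖ₋₂ (with p₋₁=1, p₋₂=0, q₋₁=0, q₋₂=1):
  k=0: a=3, p=3, q=1
  k=1: a=9, p=28, q=9
  k=2: a=4, p=115, q=37

115/37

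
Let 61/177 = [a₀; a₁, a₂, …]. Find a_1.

2

61 = 0·177 + 61   →  a_0 = 0
177 = 2·61 + 55   →  a_1 = 2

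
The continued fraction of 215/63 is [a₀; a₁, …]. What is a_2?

215 = 3·63 + 26   →  a_0 = 3
63 = 2·26 + 11   →  a_1 = 2
26 = 2·11 + 4   →  a_2 = 2

2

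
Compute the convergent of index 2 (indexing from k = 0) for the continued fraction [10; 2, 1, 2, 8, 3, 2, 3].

31/3

Using pₖ = aₖpₖ₋₁ + pₖ₋₂, qₖ = aₖqₖ₋₁ + qₖ₋₂ (with p₋₁=1, p₋₂=0, q₋₁=0, q₋₂=1):
  k=0: a=10, p=10, q=1
  k=1: a=2, p=21, q=2
  k=2: a=1, p=31, q=3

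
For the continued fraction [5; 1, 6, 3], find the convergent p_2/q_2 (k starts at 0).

Using pₖ = aₖpₖ₋₁ + pₖ₋₂, qₖ = aₖqₖ₋₁ + qₖ₋₂ (with p₋₁=1, p₋₂=0, q₋₁=0, q₋₂=1):
  k=0: a=5, p=5, q=1
  k=1: a=1, p=6, q=1
  k=2: a=6, p=41, q=7

41/7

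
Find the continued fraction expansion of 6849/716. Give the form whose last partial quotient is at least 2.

6849 = 9·716 + 405
716 = 1·405 + 311
405 = 1·311 + 94
311 = 3·94 + 29
94 = 3·29 + 7
29 = 4·7 + 1
7 = 7·1 + 0  (stop)
So 6849/716 = [9; 1, 1, 3, 3, 4, 7].

[9; 1, 1, 3, 3, 4, 7]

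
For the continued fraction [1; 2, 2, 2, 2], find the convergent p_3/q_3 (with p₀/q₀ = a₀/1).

Using pₖ = aₖpₖ₋₁ + pₖ₋₂, qₖ = aₖqₖ₋₁ + qₖ₋₂ (with p₋₁=1, p₋₂=0, q₋₁=0, q₋₂=1):
  k=0: a=1, p=1, q=1
  k=1: a=2, p=3, q=2
  k=2: a=2, p=7, q=5
  k=3: a=2, p=17, q=12

17/12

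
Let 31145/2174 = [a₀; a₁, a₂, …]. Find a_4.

1

31145 = 14·2174 + 709   →  a_0 = 14
2174 = 3·709 + 47   →  a_1 = 3
709 = 15·47 + 4   →  a_2 = 15
47 = 11·4 + 3   →  a_3 = 11
4 = 1·3 + 1   →  a_4 = 1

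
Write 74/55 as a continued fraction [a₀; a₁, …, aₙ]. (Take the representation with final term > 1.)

[1; 2, 1, 8, 2]

74 = 1*55 + 19
55 = 2*19 + 17
19 = 1*17 + 2
17 = 8*2 + 1
2 = 2*1 + 0  (stop)
So 74/55 = [1; 2, 1, 8, 2].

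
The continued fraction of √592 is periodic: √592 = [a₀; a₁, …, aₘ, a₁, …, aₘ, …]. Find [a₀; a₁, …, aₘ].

[24; 3, 48]

a₀ = ⌊√592⌋ = 24.
With m₀=0, d₀=1 and mₖ₊₁ = dₖaₖ − mₖ, dₖ₊₁ = (n − mₖ₊₁²)/dₖ, aₖ₊₁ = ⌊(a₀+mₖ₊₁)/dₖ₊₁⌋:
  k=1: m=24, d=16, a=3
  k=2: m=24, d=1, a=48
d=1 and a=2a₀=48 at k=2, so the next step gives (m, d) = (24, 16) again — its k=1 value — and the period has length 2.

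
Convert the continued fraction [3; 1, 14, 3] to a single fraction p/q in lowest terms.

181/46

Using pₖ = aₖpₖ₋₁ + pₖ₋₂ and qₖ = aₖqₖ₋₁ + qₖ₋₂:
  k=0: a=3, p=3, q=1
  k=1: a=1, p=4, q=1
  k=2: a=14, p=59, q=15
  k=3: a=3, p=181, q=46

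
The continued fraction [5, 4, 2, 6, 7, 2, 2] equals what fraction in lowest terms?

Fold from the inside: start with 2/1.
  2 + 1/2 = 5/2
  7 + 2/5 = 37/5
  6 + 5/37 = 227/37
  2 + 37/227 = 491/227
  4 + 227/491 = 2191/491
  5 + 491/2191 = 11446/2191

11446/2191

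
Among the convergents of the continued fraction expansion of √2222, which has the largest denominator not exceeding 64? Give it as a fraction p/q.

√2222 = [47; 7, 4, 7, 94, …] (period length 4).
Convergents:
  p_0/q_0 = 47/1
  p_1/q_1 = 330/7
  p_2/q_2 = 1367/29
  p_3/q_3 = 9899/210
q_2 = 29 ≤ 64 < 210 = q_3, so the answer is 1367/29.

1367/29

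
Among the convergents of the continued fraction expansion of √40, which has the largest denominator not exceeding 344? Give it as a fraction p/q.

√40 = [6; 3, 12, …] (period length 2).
Convergents:
  p_0/q_0 = 6/1
  p_1/q_1 = 19/3
  p_2/q_2 = 234/37
  p_3/q_3 = 721/114
  p_4/q_4 = 8886/1405
q_3 = 114 ≤ 344 < 1405 = q_4, so the answer is 721/114.

721/114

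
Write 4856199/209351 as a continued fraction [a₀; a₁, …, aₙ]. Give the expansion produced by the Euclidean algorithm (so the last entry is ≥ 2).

[23; 5, 11, 19, 12, 5, 3]

4856199 = 23·209351 + 41126
209351 = 5·41126 + 3721
41126 = 11·3721 + 195
3721 = 19·195 + 16
195 = 12·16 + 3
16 = 5·3 + 1
3 = 3·1 + 0  (stop)
So 4856199/209351 = [23; 5, 11, 19, 12, 5, 3].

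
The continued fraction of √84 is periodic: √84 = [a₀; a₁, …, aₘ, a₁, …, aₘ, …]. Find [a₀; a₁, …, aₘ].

[9; 6, 18]

a₀ = ⌊√84⌋ = 9.
With m₀=0, d₀=1 and mₖ₊₁ = dₖaₖ − mₖ, dₖ₊₁ = (n − mₖ₊₁²)/dₖ, aₖ₊₁ = ⌊(a₀+mₖ₊₁)/dₖ₊₁⌋:
  k=1: m=9, d=3, a=6
  k=2: m=9, d=1, a=18
d=1 and a=2a₀=18 at k=2, so the next step gives (m, d) = (9, 3) again — its k=1 value — and the period has length 2.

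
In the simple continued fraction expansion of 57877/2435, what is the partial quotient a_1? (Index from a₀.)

57877 = 23·2435 + 1872   →  a_0 = 23
2435 = 1·1872 + 563   →  a_1 = 1

1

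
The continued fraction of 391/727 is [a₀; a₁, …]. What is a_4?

391 = 0·727 + 391   →  a_0 = 0
727 = 1·391 + 336   →  a_1 = 1
391 = 1·336 + 55   →  a_2 = 1
336 = 6·55 + 6   →  a_3 = 6
55 = 9·6 + 1   →  a_4 = 9

9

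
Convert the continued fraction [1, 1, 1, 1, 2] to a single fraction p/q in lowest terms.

13/8

Using pₖ = aₖpₖ₋₁ + pₖ₋₂ and qₖ = aₖqₖ₋₁ + qₖ₋₂:
  k=0: a=1, p=1, q=1
  k=1: a=1, p=2, q=1
  k=2: a=1, p=3, q=2
  k=3: a=1, p=5, q=3
  k=4: a=2, p=13, q=8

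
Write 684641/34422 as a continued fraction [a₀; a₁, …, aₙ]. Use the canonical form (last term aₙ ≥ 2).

[19; 1, 8, 16, 2, 4, 8, 3]

684641 = 19×34422 + 30623
34422 = 1×30623 + 3799
30623 = 8×3799 + 231
3799 = 16×231 + 103
231 = 2×103 + 25
103 = 4×25 + 3
25 = 8×3 + 1
3 = 3×1 + 0  (stop)
So 684641/34422 = [19; 1, 8, 16, 2, 4, 8, 3].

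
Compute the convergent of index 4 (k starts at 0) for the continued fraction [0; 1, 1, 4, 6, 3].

Using pₖ = aₖpₖ₋₁ + pₖ₋₂, qₖ = aₖqₖ₋₁ + qₖ₋₂ (with p₋₁=1, p₋₂=0, q₋₁=0, q₋₂=1):
  k=0: a=0, p=0, q=1
  k=1: a=1, p=1, q=1
  k=2: a=1, p=1, q=2
  k=3: a=4, p=5, q=9
  k=4: a=6, p=31, q=56

31/56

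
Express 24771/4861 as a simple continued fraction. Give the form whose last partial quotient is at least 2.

[5; 10, 2, 3, 7, 9]

24771 = 5*4861 + 466
4861 = 10*466 + 201
466 = 2*201 + 64
201 = 3*64 + 9
64 = 7*9 + 1
9 = 9*1 + 0  (stop)
So 24771/4861 = [5; 10, 2, 3, 7, 9].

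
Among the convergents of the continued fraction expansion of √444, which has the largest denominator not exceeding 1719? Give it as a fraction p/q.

12411/589

√444 = [21; 14, 42, …] (period length 2).
Convergents:
  p_0/q_0 = 21/1
  p_1/q_1 = 295/14
  p_2/q_2 = 12411/589
  p_3/q_3 = 174049/8260
q_2 = 589 ≤ 1719 < 8260 = q_3, so the answer is 12411/589.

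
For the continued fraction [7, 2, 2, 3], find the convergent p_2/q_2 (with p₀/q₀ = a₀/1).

Using pₖ = aₖpₖ₋₁ + pₖ₋₂, qₖ = aₖqₖ₋₁ + qₖ₋₂ (with p₋₁=1, p₋₂=0, q₋₁=0, q₋₂=1):
  k=0: a=7, p=7, q=1
  k=1: a=2, p=15, q=2
  k=2: a=2, p=37, q=5

37/5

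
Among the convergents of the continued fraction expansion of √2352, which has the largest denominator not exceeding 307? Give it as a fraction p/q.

√2352 = [48; 2, 96, …] (period length 2).
Convergents:
  p_0/q_0 = 48/1
  p_1/q_1 = 97/2
  p_2/q_2 = 9360/193
  p_3/q_3 = 18817/388
q_2 = 193 ≤ 307 < 388 = q_3, so the answer is 9360/193.

9360/193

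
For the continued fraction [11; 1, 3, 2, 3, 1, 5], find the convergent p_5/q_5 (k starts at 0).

Using pₖ = aₖpₖ₋₁ + pₖ₋₂, qₖ = aₖqₖ₋₁ + qₖ₋₂ (with p₋₁=1, p₋₂=0, q₋₁=0, q₋₂=1):
  k=0: a=11, p=11, q=1
  k=1: a=1, p=12, q=1
  k=2: a=3, p=47, q=4
  k=3: a=2, p=106, q=9
  k=4: a=3, p=365, q=31
  k=5: a=1, p=471, q=40

471/40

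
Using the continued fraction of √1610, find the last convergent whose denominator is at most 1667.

√1610 = [40; 8, 80, …] (period length 2).
Convergents:
  p_0/q_0 = 40/1
  p_1/q_1 = 321/8
  p_2/q_2 = 25720/641
  p_3/q_3 = 206081/5136
q_2 = 641 ≤ 1667 < 5136 = q_3, so the answer is 25720/641.

25720/641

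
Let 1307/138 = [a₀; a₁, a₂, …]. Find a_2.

8

1307 = 9·138 + 65   →  a_0 = 9
138 = 2·65 + 8   →  a_1 = 2
65 = 8·8 + 1   →  a_2 = 8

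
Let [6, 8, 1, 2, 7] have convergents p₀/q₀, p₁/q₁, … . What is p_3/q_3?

159/26

Using pₖ = aₖpₖ₋₁ + pₖ₋₂, qₖ = aₖqₖ₋₁ + qₖ₋₂ (with p₋₁=1, p₋₂=0, q₋₁=0, q₋₂=1):
  k=0: a=6, p=6, q=1
  k=1: a=8, p=49, q=8
  k=2: a=1, p=55, q=9
  k=3: a=2, p=159, q=26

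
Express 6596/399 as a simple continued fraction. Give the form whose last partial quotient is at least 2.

6596 = 16×399 + 212
399 = 1×212 + 187
212 = 1×187 + 25
187 = 7×25 + 12
25 = 2×12 + 1
12 = 12×1 + 0  (stop)
So 6596/399 = [16; 1, 1, 7, 2, 12].

[16; 1, 1, 7, 2, 12]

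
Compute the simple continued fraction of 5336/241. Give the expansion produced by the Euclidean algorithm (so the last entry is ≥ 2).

[22; 7, 11, 3]

5336 = 22*241 + 34
241 = 7*34 + 3
34 = 11*3 + 1
3 = 3*1 + 0  (stop)
So 5336/241 = [22; 7, 11, 3].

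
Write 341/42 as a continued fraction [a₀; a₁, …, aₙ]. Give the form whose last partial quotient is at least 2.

[8; 8, 2, 2]

341 = 8*42 + 5
42 = 8*5 + 2
5 = 2*2 + 1
2 = 2*1 + 0  (stop)
So 341/42 = [8; 8, 2, 2].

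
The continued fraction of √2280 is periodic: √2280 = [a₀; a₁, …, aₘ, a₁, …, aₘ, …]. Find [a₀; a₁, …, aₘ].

[47; 1, 2, 1, 94]

a₀ = ⌊√2280⌋ = 47.
With m₀=0, d₀=1 and mₖ₊₁ = dₖaₖ − mₖ, dₖ₊₁ = (n − mₖ₊₁²)/dₖ, aₖ₊₁ = ⌊(a₀+mₖ₊₁)/dₖ₊₁⌋:
  k=1: m=47, d=71, a=1
  k=2: m=24, d=24, a=2
  k=3: m=24, d=71, a=1
  k=4: m=47, d=1, a=94
d=1 and a=2a₀=94 at k=4, so the next step gives (m, d) = (47, 71) again — its k=1 value — and the period has length 4.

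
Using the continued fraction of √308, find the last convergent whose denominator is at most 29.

351/20

√308 = [17; 1, 1, 4, 1, 1, 34, …] (period length 6).
Convergents:
  p_0/q_0 = 17/1
  p_1/q_1 = 18/1
  p_2/q_2 = 35/2
  p_3/q_3 = 158/9
  p_4/q_4 = 193/11
  p_5/q_5 = 351/20
  p_6/q_6 = 12127/691
q_5 = 20 ≤ 29 < 691 = q_6, so the answer is 351/20.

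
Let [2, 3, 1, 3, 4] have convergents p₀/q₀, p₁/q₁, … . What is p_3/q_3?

Using pₖ = aₖpₖ₋₁ + pₖ₋₂, qₖ = aₖqₖ₋₁ + qₖ₋₂ (with p₋₁=1, p₋₂=0, q₋₁=0, q₋₂=1):
  k=0: a=2, p=2, q=1
  k=1: a=3, p=7, q=3
  k=2: a=1, p=9, q=4
  k=3: a=3, p=34, q=15

34/15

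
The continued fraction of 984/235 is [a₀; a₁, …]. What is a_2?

984 = 4·235 + 44   →  a_0 = 4
235 = 5·44 + 15   →  a_1 = 5
44 = 2·15 + 14   →  a_2 = 2

2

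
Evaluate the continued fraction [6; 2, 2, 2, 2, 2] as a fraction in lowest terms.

Using pₖ = aₖpₖ₋₁ + pₖ₋₂ and qₖ = aₖqₖ₋₁ + qₖ₋₂:
  k=0: a=6, p=6, q=1
  k=1: a=2, p=13, q=2
  k=2: a=2, p=32, q=5
  k=3: a=2, p=77, q=12
  k=4: a=2, p=186, q=29
  k=5: a=2, p=449, q=70

449/70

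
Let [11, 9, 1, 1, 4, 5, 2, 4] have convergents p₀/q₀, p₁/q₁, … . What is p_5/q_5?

4986/449

Using pₖ = aₖpₖ₋₁ + pₖ₋₂, qₖ = aₖqₖ₋₁ + qₖ₋₂ (with p₋₁=1, p₋₂=0, q₋₁=0, q₋₂=1):
  k=0: a=11, p=11, q=1
  k=1: a=9, p=100, q=9
  k=2: a=1, p=111, q=10
  k=3: a=1, p=211, q=19
  k=4: a=4, p=955, q=86
  k=5: a=5, p=4986, q=449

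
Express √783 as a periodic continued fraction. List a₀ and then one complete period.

a₀ = ⌊√783⌋ = 27.
With m₀=0, d₀=1 and mₖ₊₁ = dₖaₖ − mₖ, dₖ₊₁ = (n − mₖ₊₁²)/dₖ, aₖ₊₁ = ⌊(a₀+mₖ₊₁)/dₖ₊₁⌋:
  k=1: m=27, d=54, a=1
  k=2: m=27, d=1, a=54
d=1 and a=2a₀=54 at k=2, so the next step gives (m, d) = (27, 54) again — its k=1 value — and the period has length 2.

[27; 1, 54]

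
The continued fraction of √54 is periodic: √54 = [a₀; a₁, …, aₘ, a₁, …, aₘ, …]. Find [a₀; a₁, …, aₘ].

a₀ = ⌊√54⌋ = 7.
With m₀=0, d₀=1 and mₖ₊₁ = dₖaₖ − mₖ, dₖ₊₁ = (n − mₖ₊₁²)/dₖ, aₖ₊₁ = ⌊(a₀+mₖ₊₁)/dₖ₊₁⌋:
  k=1: m=7, d=5, a=2
  k=2: m=3, d=9, a=1
  k=3: m=6, d=2, a=6
  k=4: m=6, d=9, a=1
  k=5: m=3, d=5, a=2
  k=6: m=7, d=1, a=14
d=1 and a=2a₀=14 at k=6, so the next step gives (m, d) = (7, 5) again — its k=1 value — and the period has length 6.

[7; 2, 1, 6, 1, 2, 14]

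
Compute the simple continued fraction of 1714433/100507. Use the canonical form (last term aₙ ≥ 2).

1714433 = 17*100507 + 5814
100507 = 17*5814 + 1669
5814 = 3*1669 + 807
1669 = 2*807 + 55
807 = 14*55 + 37
55 = 1*37 + 18
37 = 2*18 + 1
18 = 18*1 + 0  (stop)
So 1714433/100507 = [17; 17, 3, 2, 14, 1, 2, 18].

[17; 17, 3, 2, 14, 1, 2, 18]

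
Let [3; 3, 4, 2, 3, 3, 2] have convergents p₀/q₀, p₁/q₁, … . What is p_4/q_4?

Using pₖ = aₖpₖ₋₁ + pₖ₋₂, qₖ = aₖqₖ₋₁ + qₖ₋₂ (with p₋₁=1, p₋₂=0, q₋₁=0, q₋₂=1):
  k=0: a=3, p=3, q=1
  k=1: a=3, p=10, q=3
  k=2: a=4, p=43, q=13
  k=3: a=2, p=96, q=29
  k=4: a=3, p=331, q=100

331/100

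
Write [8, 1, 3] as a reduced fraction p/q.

35/4

Fold from the inside: start with 3/1.
  1 + 1/3 = 4/3
  8 + 3/4 = 35/4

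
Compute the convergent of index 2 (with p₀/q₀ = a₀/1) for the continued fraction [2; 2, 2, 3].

12/5

Using pₖ = aₖpₖ₋₁ + pₖ₋₂, qₖ = aₖqₖ₋₁ + qₖ₋₂ (with p₋₁=1, p₋₂=0, q₋₁=0, q₋₂=1):
  k=0: a=2, p=2, q=1
  k=1: a=2, p=5, q=2
  k=2: a=2, p=12, q=5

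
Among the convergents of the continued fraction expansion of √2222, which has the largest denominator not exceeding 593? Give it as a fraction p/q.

9899/210

√2222 = [47; 7, 4, 7, 94, …] (period length 4).
Convergents:
  p_0/q_0 = 47/1
  p_1/q_1 = 330/7
  p_2/q_2 = 1367/29
  p_3/q_3 = 9899/210
  p_4/q_4 = 931873/19769
q_3 = 210 ≤ 593 < 19769 = q_4, so the answer is 9899/210.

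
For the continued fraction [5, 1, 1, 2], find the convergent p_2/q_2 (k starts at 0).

11/2

Using pₖ = aₖpₖ₋₁ + pₖ₋₂, qₖ = aₖqₖ₋₁ + qₖ₋₂ (with p₋₁=1, p₋₂=0, q₋₁=0, q₋₂=1):
  k=0: a=5, p=5, q=1
  k=1: a=1, p=6, q=1
  k=2: a=1, p=11, q=2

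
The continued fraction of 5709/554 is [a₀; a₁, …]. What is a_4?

1

5709 = 10·554 + 169   →  a_0 = 10
554 = 3·169 + 47   →  a_1 = 3
169 = 3·47 + 28   →  a_2 = 3
47 = 1·28 + 19   →  a_3 = 1
28 = 1·19 + 9   →  a_4 = 1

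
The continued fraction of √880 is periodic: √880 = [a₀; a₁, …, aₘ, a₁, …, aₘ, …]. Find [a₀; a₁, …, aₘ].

[29; 1, 1, 1, 58]

a₀ = ⌊√880⌋ = 29.
With m₀=0, d₀=1 and mₖ₊₁ = dₖaₖ − mₖ, dₖ₊₁ = (n − mₖ₊₁²)/dₖ, aₖ₊₁ = ⌊(a₀+mₖ₊₁)/dₖ₊₁⌋:
  k=1: m=29, d=39, a=1
  k=2: m=10, d=20, a=1
  k=3: m=10, d=39, a=1
  k=4: m=29, d=1, a=58
d=1 and a=2a₀=58 at k=4, so the next step gives (m, d) = (29, 39) again — its k=1 value — and the period has length 4.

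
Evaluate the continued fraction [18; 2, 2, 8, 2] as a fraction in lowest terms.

Using pₖ = aₖpₖ₋₁ + pₖ₋₂ and qₖ = aₖqₖ₋₁ + qₖ₋₂:
  k=0: a=18, p=18, q=1
  k=1: a=2, p=37, q=2
  k=2: a=2, p=92, q=5
  k=3: a=8, p=773, q=42
  k=4: a=2, p=1638, q=89

1638/89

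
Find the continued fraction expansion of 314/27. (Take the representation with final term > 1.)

314 = 11·27 + 17
27 = 1·17 + 10
17 = 1·10 + 7
10 = 1·7 + 3
7 = 2·3 + 1
3 = 3·1 + 0  (stop)
So 314/27 = [11; 1, 1, 1, 2, 3].

[11; 1, 1, 1, 2, 3]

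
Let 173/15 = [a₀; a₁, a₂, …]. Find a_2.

173 = 11·15 + 8   →  a_0 = 11
15 = 1·8 + 7   →  a_1 = 1
8 = 1·7 + 1   →  a_2 = 1

1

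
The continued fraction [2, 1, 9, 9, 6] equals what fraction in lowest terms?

Using pₖ = aₖpₖ₋₁ + pₖ₋₂ and qₖ = aₖqₖ₋₁ + qₖ₋₂:
  k=0: a=2, p=2, q=1
  k=1: a=1, p=3, q=1
  k=2: a=9, p=29, q=10
  k=3: a=9, p=264, q=91
  k=4: a=6, p=1613, q=556

1613/556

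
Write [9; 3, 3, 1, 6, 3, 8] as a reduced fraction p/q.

21443/2304

Using pₖ = aₖpₖ₋₁ + pₖ₋₂ and qₖ = aₖqₖ₋₁ + qₖ₋₂:
  k=0: a=9, p=9, q=1
  k=1: a=3, p=28, q=3
  k=2: a=3, p=93, q=10
  k=3: a=1, p=121, q=13
  k=4: a=6, p=819, q=88
  k=5: a=3, p=2578, q=277
  k=6: a=8, p=21443, q=2304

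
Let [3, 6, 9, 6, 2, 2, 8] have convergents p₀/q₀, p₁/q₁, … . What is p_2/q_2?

174/55

Using pₖ = aₖpₖ₋₁ + pₖ₋₂, qₖ = aₖqₖ₋₁ + qₖ₋₂ (with p₋₁=1, p₋₂=0, q₋₁=0, q₋₂=1):
  k=0: a=3, p=3, q=1
  k=1: a=6, p=19, q=6
  k=2: a=9, p=174, q=55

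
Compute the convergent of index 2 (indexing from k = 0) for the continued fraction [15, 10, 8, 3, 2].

Using pₖ = aₖpₖ₋₁ + pₖ₋₂, qₖ = aₖqₖ₋₁ + qₖ₋₂ (with p₋₁=1, p₋₂=0, q₋₁=0, q₋₂=1):
  k=0: a=15, p=15, q=1
  k=1: a=10, p=151, q=10
  k=2: a=8, p=1223, q=81

1223/81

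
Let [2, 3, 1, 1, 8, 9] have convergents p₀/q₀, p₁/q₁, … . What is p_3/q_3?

16/7

Using pₖ = aₖpₖ₋₁ + pₖ₋₂, qₖ = aₖqₖ₋₁ + qₖ₋₂ (with p₋₁=1, p₋₂=0, q₋₁=0, q₋₂=1):
  k=0: a=2, p=2, q=1
  k=1: a=3, p=7, q=3
  k=2: a=1, p=9, q=4
  k=3: a=1, p=16, q=7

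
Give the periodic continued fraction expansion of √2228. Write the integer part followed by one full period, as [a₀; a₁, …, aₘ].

a₀ = ⌊√2228⌋ = 47.
With m₀=0, d₀=1 and mₖ₊₁ = dₖaₖ − mₖ, dₖ₊₁ = (n − mₖ₊₁²)/dₖ, aₖ₊₁ = ⌊(a₀+mₖ₊₁)/dₖ₊₁⌋:
  k=1: m=47, d=19, a=4
  k=2: m=29, d=73, a=1
  k=3: m=44, d=4, a=22
  k=4: m=44, d=73, a=1
  k=5: m=29, d=19, a=4
  k=6: m=47, d=1, a=94
d=1 and a=2a₀=94 at k=6, so the next step gives (m, d) = (47, 19) again — its k=1 value — and the period has length 6.

[47; 4, 1, 22, 1, 4, 94]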